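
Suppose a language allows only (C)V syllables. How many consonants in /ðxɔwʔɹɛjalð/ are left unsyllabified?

5

The consonants /ð/, /w/, /ʔ/, /l/, /ð/ cannot be parsed into a legal (C)V syllable (no codas are permitted; onsets are limited to one consonant).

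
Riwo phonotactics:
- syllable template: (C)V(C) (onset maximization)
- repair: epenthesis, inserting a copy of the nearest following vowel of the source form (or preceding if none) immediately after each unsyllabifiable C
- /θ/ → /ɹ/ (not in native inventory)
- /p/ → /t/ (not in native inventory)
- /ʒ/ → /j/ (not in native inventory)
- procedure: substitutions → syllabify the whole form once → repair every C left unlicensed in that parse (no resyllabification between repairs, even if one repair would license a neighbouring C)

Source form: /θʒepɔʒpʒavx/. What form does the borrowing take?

Substitution: /θ/ → /ɹ/, /ʒ/ → /j/, /p/ → /t/, giving /ɹjetɔjtjavx/.
Syllabifying with onset maximization leaves /ɹ/, /t/, /x/ stranded (at most one coda consonant is licensed; onsets are limited to one consonant).
Inserting the epenthetic vowel yields /ɹ/ → /ɹe/, /t/ → /ta/, /x/ → /xa/.

ɹejetɔjtajavxa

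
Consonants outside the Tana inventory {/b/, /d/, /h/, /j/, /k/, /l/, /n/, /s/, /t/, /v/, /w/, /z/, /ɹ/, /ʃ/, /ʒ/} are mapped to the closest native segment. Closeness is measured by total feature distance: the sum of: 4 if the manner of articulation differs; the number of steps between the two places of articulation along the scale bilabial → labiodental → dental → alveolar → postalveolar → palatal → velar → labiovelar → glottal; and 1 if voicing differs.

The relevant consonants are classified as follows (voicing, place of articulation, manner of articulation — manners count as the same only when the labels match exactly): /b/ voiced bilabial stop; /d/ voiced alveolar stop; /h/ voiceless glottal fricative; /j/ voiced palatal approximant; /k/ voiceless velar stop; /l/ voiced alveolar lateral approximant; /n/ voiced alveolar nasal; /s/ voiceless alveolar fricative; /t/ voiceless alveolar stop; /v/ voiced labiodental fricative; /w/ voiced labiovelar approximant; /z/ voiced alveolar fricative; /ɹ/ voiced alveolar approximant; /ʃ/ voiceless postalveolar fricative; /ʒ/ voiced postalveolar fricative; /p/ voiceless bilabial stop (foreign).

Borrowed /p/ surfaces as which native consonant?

b

/b/ is closest: same manner (stop), place distance 0 (bilabial→bilabial), voicing differs (+1); total 1. Next closest is /t/ at distance 3.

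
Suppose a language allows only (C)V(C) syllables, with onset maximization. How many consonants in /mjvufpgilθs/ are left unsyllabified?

5

Syllabifying with onset maximization leaves /m/, /j/, /p/, /θ/, /s/ stranded (at most one coda consonant is licensed; onsets are limited to one consonant).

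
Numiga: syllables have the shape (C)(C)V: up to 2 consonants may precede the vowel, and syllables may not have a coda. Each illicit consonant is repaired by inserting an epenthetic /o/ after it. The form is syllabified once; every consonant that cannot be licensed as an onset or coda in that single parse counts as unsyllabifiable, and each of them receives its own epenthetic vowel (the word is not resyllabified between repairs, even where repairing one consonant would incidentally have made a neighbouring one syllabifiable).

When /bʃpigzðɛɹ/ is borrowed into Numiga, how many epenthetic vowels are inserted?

The unsyllabifiable consonants are /b/, /g/, /ɹ/; each receives one epenthetic vowel.

3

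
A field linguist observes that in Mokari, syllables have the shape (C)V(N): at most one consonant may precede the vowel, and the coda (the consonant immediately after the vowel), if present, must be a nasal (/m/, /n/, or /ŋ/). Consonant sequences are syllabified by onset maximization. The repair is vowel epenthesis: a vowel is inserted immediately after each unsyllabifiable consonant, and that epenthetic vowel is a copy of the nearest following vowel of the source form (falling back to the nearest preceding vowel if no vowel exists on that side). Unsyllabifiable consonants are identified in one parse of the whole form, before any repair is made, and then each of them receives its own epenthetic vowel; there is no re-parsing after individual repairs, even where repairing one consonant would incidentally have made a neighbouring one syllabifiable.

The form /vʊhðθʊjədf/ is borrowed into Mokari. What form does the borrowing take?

vʊhʊðʊθʊjədəfə

Under (C)V(N), the unsyllabifiable consonants are /h/, /ð/, /d/, /f/ (only a nasal (/m/, /n/, or /ŋ/) is licensed in coda position; onsets are limited to one consonant).
Inserting the epenthetic vowel yields /h/ → /hʊ/, /ð/ → /ðʊ/, /d/ → /də/, /f/ → /fə/.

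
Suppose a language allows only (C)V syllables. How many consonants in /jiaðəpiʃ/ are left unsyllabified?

Syllabifying with onset maximization leaves /ʃ/ stranded (no codas are permitted; onsets are limited to one consonant).

1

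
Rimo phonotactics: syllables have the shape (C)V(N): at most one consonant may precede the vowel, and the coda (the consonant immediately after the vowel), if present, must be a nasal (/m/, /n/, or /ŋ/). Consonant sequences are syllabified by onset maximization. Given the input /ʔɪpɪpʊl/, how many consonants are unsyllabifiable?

The consonants /l/ cannot be parsed into a legal (C)V(N) syllable (only a nasal (/m/, /n/, or /ŋ/) is licensed in coda position; onsets are limited to one consonant).

1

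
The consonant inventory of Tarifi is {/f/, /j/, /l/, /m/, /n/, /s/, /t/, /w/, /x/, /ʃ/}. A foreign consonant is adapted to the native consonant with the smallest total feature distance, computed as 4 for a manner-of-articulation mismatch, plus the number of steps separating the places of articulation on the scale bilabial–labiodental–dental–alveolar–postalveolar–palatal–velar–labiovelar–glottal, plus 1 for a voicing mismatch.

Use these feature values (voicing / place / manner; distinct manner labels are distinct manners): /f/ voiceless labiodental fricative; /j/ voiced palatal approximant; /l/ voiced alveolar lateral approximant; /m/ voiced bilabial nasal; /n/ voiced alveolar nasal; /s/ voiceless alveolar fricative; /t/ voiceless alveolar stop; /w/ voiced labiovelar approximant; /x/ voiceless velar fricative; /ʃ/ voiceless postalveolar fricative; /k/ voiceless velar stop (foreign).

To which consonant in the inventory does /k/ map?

t

/t/ is closest: same manner (stop), place distance 3 (velar→alveolar), same voicing; total 3. Next closest is /x/ at distance 4.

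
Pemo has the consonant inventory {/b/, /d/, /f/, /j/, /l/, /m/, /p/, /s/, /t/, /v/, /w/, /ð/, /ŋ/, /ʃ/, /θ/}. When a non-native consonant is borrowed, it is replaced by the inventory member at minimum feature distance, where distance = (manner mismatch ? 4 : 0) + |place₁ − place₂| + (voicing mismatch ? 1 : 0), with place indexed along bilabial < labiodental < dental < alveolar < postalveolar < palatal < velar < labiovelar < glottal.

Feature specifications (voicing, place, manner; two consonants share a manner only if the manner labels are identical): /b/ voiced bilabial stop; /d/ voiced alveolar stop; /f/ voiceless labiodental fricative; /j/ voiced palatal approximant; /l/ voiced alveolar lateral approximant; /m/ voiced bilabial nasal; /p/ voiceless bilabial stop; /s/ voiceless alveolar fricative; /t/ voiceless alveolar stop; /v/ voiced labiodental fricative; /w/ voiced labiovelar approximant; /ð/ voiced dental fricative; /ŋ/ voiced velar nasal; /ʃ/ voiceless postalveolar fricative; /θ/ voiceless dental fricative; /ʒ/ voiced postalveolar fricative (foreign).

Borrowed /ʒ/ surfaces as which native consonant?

/ʃ/ is closest: same manner (fricative), place distance 0 (postalveolar→postalveolar), voicing differs (+1); total 1. Next closest is /s/ at distance 2.

ʃ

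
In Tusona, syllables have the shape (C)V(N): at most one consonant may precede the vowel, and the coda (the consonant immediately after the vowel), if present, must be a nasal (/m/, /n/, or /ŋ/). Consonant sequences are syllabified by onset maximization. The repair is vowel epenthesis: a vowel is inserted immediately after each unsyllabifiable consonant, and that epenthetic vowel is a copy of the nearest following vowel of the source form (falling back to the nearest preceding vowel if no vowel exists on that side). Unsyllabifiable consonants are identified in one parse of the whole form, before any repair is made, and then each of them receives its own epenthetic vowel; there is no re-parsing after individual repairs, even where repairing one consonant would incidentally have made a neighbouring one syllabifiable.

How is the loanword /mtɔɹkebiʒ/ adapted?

mɔtɔɹekebiʒi

Syllabifying with onset maximization leaves /m/, /ɹ/, /ʒ/ stranded (only a nasal (/m/, /n/, or /ŋ/) is licensed in coda position; onsets are limited to one consonant).
Inserting the epenthetic vowel yields /m/ → /mɔ/, /ɹ/ → /ɹe/, /ʒ/ → /ʒi/.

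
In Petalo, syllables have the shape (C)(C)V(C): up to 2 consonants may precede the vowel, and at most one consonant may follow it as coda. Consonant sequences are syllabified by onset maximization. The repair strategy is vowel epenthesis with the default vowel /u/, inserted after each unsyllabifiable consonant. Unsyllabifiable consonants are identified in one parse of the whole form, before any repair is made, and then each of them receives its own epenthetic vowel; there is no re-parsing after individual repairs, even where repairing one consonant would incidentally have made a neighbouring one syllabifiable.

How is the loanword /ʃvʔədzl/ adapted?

Under (C)(C)V(C), the unsyllabifiable consonants are /ʃ/, /z/, /l/ (at most one coda consonant is licensed; onsets may contain at most 2 consonants).
Epenthesis after each stranded consonant: /ʃ/ → /ʃu/, /z/ → /zu/, /l/ → /lu/.

ʃuvʔədzulu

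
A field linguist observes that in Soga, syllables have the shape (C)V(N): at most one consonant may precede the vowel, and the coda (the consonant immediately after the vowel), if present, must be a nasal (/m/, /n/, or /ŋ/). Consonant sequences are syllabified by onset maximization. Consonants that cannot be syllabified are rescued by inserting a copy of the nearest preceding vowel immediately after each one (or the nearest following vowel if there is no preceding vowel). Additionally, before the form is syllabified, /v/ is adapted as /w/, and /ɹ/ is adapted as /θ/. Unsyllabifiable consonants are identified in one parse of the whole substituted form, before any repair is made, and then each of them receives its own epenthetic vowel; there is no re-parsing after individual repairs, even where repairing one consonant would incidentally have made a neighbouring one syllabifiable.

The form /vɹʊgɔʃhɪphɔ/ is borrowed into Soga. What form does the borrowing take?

Substitution: /v/ → /w/, /ɹ/ → /θ/, giving /wθʊgɔʃhɪphɔ/.
Syllabifying with onset maximization leaves /w/, /ʃ/, /p/ stranded (only a nasal (/m/, /n/, or /ŋ/) is licensed in coda position; onsets are limited to one consonant).
Inserting the epenthetic vowel yields /w/ → /wʊ/, /ʃ/ → /ʃɔ/, /p/ → /pɪ/.

wʊθʊgɔʃɔhɪpɪhɔ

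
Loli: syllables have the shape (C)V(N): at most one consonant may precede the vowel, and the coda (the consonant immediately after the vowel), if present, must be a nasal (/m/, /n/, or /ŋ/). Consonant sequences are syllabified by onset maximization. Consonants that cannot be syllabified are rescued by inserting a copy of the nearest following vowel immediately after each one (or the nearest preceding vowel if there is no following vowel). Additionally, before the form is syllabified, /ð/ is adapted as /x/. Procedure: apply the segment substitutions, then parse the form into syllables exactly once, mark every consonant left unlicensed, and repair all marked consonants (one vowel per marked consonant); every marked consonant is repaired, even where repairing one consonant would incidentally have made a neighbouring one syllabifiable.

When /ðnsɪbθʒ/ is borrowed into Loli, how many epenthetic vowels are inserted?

5

After substitution the input is /xnsɪbθʒ/.
The unsyllabifiable consonants are /x/, /n/, /b/, /θ/, /ʒ/; each receives one epenthetic vowel.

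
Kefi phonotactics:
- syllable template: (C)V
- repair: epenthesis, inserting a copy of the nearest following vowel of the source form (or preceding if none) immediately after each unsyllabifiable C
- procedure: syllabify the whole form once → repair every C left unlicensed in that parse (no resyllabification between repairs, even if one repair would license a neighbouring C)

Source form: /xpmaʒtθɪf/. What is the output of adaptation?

xapamaʒɪtɪθɪfɪ

Syllabifying with onset maximization leaves /x/, /p/, /ʒ/, /t/, /f/ stranded (no codas are permitted; onsets are limited to one consonant).
Inserting the epenthetic vowel yields /x/ → /xa/, /p/ → /pa/, /ʒ/ → /ʒɪ/, /t/ → /tɪ/, /f/ → /fɪ/.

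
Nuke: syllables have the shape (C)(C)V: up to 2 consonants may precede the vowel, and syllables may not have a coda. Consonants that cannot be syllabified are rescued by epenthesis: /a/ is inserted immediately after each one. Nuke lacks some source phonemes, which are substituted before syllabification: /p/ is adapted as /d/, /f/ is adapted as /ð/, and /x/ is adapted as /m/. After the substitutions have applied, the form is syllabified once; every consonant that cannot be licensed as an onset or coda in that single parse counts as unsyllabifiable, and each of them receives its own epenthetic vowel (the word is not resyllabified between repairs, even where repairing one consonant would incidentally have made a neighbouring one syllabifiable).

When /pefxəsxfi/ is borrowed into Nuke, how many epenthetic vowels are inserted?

After substitution the input is /deðməsmði/.
The unsyllabifiable consonants are /s/; each receives one epenthetic vowel.

1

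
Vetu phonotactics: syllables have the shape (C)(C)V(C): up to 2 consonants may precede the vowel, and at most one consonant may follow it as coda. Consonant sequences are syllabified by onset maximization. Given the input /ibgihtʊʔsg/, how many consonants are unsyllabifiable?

Under (C)(C)V(C), the unsyllabifiable consonants are /s/, /g/ (at most one coda consonant is licensed; onsets may contain at most 2 consonants).

2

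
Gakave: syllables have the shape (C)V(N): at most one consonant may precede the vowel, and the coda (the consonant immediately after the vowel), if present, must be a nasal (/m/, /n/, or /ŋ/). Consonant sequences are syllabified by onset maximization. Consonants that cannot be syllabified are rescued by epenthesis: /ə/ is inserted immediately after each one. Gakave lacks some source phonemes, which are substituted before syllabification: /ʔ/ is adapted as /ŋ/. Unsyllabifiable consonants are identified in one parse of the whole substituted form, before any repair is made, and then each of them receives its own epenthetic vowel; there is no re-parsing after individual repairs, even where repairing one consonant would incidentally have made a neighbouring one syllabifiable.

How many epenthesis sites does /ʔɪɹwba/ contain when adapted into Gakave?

2

After substitution the input is /ŋɪɹwba/.
The unsyllabifiable consonants are /ɹ/, /w/; each receives one epenthetic vowel.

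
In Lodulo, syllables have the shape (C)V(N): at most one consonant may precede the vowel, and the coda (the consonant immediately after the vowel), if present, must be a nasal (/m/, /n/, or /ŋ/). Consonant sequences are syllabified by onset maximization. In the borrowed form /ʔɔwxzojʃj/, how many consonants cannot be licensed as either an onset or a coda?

The consonants /w/, /x/, /j/, /ʃ/, /j/ cannot be parsed into a legal (C)V(N) syllable (only a nasal (/m/, /n/, or /ŋ/) is licensed in coda position; onsets are limited to one consonant).

5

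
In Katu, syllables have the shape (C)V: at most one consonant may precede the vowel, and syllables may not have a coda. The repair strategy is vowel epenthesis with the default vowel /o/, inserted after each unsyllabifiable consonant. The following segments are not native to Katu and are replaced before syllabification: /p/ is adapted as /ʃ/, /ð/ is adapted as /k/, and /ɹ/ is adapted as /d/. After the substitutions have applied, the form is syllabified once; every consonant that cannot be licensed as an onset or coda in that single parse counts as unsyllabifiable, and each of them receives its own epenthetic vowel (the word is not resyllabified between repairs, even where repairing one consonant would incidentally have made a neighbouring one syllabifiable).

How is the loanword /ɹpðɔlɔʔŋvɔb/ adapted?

doʃokɔlɔʔoŋovɔbo

Substitution: /ɹ/ → /d/, /p/ → /ʃ/, /ð/ → /k/, giving /dʃkɔlɔʔŋvɔb/.
Under (C)V, the unsyllabifiable consonants are /d/, /ʃ/, /ʔ/, /ŋ/, /b/ (no codas are permitted; onsets are limited to one consonant).
Each unlicensed consonant becomes the onset of a new syllable: /d/ → /do/, /ʃ/ → /ʃo/, /ʔ/ → /ʔo/, /ŋ/ → /ŋo/, /b/ → /bo/.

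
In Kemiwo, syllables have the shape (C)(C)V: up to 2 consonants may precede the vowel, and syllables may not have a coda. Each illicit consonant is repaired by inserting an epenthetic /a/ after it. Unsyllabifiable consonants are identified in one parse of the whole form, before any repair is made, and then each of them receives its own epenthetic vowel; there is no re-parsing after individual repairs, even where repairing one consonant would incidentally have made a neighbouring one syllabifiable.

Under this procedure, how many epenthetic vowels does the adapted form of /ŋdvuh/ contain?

The unsyllabifiable consonants are /ŋ/, /h/; each receives one epenthetic vowel.

2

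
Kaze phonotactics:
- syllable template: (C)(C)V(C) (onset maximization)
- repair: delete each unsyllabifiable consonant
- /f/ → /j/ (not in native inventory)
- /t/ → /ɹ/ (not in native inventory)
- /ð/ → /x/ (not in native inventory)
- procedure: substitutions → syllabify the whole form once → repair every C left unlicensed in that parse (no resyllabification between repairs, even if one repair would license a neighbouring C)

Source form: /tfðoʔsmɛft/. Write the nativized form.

Substitution: /t/ → /ɹ/, /f/ → /j/, /ð/ → /x/, giving /ɹjxoʔsmɛjɹ/.
The consonants /ɹ/, /ɹ/ cannot be parsed into a legal (C)(C)V(C) syllable (at most one coda consonant is licensed; onsets may contain at most 2 consonants).
Deleting the stranded consonants removes /ɹ/, /ɹ/.

jxoʔsmɛj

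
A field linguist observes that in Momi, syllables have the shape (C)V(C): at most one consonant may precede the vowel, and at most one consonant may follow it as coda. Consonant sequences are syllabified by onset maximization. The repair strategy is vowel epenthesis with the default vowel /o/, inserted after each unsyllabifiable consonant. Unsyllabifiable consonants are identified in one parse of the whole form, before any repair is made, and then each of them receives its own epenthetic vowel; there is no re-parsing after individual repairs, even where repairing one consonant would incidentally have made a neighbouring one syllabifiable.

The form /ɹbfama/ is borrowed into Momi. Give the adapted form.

Syllabifying with onset maximization leaves /ɹ/, /b/ stranded (at most one coda consonant is licensed; onsets are limited to one consonant).
Inserting the epenthetic vowel yields /ɹ/ → /ɹo/, /b/ → /bo/.

ɹobofama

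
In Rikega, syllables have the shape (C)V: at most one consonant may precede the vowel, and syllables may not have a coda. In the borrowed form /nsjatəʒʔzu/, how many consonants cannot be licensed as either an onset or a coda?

4

Under (C)V, the unsyllabifiable consonants are /n/, /s/, /ʒ/, /ʔ/ (no codas are permitted; onsets are limited to one consonant).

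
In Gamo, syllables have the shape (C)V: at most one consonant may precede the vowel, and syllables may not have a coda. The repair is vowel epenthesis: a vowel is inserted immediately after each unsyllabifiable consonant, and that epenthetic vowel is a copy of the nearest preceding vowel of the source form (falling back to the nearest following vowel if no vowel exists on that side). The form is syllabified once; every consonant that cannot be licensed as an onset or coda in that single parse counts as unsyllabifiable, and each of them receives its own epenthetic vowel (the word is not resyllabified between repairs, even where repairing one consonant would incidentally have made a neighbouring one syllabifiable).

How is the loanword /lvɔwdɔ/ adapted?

lɔvɔwɔdɔ

The consonants /l/, /w/ cannot be parsed into a legal (C)V syllable (no codas are permitted; onsets are limited to one consonant).
Each unlicensed consonant becomes the onset of a new syllable: /l/ → /lɔ/, /w/ → /wɔ/.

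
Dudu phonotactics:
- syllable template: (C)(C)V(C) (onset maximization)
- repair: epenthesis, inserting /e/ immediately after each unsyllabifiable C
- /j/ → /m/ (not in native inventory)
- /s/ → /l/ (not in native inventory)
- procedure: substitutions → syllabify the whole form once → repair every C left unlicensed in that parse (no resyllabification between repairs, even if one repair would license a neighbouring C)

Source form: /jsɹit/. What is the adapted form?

Substitution: /j/ → /m/, /s/ → /l/, giving /mlɹit/.
Under (C)(C)V(C), the unsyllabifiable consonants are /m/ (at most one coda consonant is licensed; onsets may contain at most 2 consonants).
Epenthesis after each stranded consonant: /m/ → /me/.

melɹit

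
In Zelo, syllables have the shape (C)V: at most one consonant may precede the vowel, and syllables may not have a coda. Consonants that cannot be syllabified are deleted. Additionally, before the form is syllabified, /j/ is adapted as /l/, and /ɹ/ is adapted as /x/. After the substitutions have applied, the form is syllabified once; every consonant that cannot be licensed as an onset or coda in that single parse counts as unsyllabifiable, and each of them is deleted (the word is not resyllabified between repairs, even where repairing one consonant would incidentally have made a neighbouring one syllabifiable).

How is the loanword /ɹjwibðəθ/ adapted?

Substitution: /ɹ/ → /x/, /j/ → /l/, giving /xlwibðəθ/.
Under (C)V, the unsyllabifiable consonants are /x/, /l/, /b/, /θ/ (no codas are permitted; onsets are limited to one consonant).
Deleting the stranded consonants removes /x/, /l/, /b/, /θ/.

wiðə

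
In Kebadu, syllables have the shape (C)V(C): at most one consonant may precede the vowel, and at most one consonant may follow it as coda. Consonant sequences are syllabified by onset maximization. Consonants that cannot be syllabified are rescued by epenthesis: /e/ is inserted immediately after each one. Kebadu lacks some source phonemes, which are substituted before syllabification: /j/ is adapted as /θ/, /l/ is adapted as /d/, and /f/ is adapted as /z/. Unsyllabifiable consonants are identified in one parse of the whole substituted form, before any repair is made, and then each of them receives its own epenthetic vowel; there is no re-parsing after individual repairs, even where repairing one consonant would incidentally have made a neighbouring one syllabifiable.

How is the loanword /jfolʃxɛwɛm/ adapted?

θezodʃexɛwɛm

Substitution: /j/ → /θ/, /f/ → /z/, /l/ → /d/, giving /θzodʃxɛwɛm/.
Under (C)V(C), the unsyllabifiable consonants are /θ/, /ʃ/ (at most one coda consonant is licensed; onsets are limited to one consonant).
Inserting the epenthetic vowel yields /θ/ → /θe/, /ʃ/ → /ʃe/.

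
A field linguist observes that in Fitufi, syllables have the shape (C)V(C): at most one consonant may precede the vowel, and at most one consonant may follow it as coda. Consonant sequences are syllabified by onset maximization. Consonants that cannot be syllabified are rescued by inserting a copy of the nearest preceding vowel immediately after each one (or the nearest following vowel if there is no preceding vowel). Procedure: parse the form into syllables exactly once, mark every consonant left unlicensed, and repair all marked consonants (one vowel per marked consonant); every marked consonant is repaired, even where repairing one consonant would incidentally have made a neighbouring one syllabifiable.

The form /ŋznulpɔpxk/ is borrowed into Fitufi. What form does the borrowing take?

ŋuzunulpɔpxɔkɔ

Under (C)V(C), the unsyllabifiable consonants are /ŋ/, /z/, /x/, /k/ (at most one coda consonant is licensed; onsets are limited to one consonant).
Epenthesis after each stranded consonant: /ŋ/ → /ŋu/, /z/ → /zu/, /x/ → /xɔ/, /k/ → /kɔ/.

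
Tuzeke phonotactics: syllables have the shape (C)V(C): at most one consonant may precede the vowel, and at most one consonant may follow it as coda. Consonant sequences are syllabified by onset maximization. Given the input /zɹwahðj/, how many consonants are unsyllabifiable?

4

The consonants /z/, /ɹ/, /ð/, /j/ cannot be parsed into a legal (C)V(C) syllable (at most one coda consonant is licensed; onsets are limited to one consonant).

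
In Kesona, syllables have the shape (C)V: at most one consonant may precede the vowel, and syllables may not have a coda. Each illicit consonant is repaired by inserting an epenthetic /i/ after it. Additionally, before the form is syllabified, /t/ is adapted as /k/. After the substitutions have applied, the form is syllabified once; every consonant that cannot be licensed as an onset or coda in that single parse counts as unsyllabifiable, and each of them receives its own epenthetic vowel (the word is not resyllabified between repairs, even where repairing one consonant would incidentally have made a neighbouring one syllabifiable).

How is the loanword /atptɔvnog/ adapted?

akipikɔvinogi

Substitution: /t/ → /k/, giving /akpkɔvnog/.
The consonants /k/, /p/, /v/, /g/ cannot be parsed into a legal (C)V syllable (no codas are permitted; onsets are limited to one consonant).
Inserting the epenthetic vowel yields /k/ → /ki/, /p/ → /pi/, /v/ → /vi/, /g/ → /gi/.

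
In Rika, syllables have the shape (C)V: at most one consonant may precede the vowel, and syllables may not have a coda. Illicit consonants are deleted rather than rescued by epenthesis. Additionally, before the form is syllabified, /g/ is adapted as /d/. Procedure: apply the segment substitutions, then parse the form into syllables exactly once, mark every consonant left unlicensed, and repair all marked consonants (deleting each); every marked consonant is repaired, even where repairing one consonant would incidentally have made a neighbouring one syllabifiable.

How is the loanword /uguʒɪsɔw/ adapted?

Substitution: /g/ → /d/, giving /uduʒɪsɔw/.
Under (C)V, the unsyllabifiable consonants are /w/ (no codas are permitted; onsets are limited to one consonant).
Deletion applies to /w/.

uduʒɪsɔ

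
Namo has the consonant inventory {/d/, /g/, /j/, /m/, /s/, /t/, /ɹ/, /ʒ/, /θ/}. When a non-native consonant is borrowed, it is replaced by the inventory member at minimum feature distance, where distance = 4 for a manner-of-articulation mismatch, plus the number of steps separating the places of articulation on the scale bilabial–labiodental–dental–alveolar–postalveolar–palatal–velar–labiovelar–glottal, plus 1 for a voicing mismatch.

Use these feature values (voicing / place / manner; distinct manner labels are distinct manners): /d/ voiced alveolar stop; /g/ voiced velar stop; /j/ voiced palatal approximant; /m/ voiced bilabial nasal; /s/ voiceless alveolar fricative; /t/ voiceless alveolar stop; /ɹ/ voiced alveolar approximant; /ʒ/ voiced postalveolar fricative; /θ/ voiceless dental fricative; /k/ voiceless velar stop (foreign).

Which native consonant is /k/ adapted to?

/g/ is closest: same manner (stop), place distance 0 (velar→velar), voicing differs (+1); total 1. Next closest is /t/ at distance 3.

g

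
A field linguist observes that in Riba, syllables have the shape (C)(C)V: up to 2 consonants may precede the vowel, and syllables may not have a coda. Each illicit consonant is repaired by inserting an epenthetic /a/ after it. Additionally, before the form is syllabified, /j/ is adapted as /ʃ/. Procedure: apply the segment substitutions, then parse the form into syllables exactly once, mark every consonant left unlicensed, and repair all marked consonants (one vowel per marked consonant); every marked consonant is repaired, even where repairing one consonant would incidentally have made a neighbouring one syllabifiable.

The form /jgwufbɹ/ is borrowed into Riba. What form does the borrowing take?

ʃagwufabaɹa

Substitution: /j/ → /ʃ/, giving /ʃgwufbɹ/.
The consonants /ʃ/, /f/, /b/, /ɹ/ cannot be parsed into a legal (C)(C)V syllable (no codas are permitted; onsets may contain at most 2 consonants).
Epenthesis after each stranded consonant: /ʃ/ → /ʃa/, /f/ → /fa/, /b/ → /ba/, /ɹ/ → /ɹa/.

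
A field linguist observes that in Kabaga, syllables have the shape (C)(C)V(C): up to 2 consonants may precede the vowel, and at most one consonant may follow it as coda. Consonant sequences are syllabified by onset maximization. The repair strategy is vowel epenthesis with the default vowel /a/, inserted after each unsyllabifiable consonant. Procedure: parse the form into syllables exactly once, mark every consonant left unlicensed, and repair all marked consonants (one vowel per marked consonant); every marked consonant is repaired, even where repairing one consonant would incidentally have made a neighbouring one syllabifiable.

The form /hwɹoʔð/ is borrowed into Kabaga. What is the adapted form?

hawɹoʔða

Syllabifying with onset maximization leaves /h/, /ð/ stranded (at most one coda consonant is licensed; onsets may contain at most 2 consonants).
Inserting the epenthetic vowel yields /h/ → /ha/, /ð/ → /ða/.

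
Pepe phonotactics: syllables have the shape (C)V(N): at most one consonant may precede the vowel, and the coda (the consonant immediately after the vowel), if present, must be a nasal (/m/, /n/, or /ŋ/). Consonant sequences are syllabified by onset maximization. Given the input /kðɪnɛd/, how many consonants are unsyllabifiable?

Syllabifying with onset maximization leaves /k/, /d/ stranded (only a nasal (/m/, /n/, or /ŋ/) is licensed in coda position; onsets are limited to one consonant).

2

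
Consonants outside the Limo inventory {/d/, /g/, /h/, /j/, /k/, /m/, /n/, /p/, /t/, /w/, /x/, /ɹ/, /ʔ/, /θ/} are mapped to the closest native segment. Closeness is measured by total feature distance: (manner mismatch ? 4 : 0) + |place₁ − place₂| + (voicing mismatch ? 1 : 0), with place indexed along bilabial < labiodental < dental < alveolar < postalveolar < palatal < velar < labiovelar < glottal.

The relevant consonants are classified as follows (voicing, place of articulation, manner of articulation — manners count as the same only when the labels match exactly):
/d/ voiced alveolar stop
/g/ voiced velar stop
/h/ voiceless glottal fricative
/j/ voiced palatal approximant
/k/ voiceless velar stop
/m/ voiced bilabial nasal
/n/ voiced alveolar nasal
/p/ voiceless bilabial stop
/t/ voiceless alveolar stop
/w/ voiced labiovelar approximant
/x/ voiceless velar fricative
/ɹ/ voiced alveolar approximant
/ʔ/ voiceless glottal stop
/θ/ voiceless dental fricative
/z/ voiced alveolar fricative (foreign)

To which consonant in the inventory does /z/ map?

θ

/θ/ is closest: same manner (fricative), place distance 1 (alveolar→dental), voicing differs (+1); total 2. Next closest is /d/ at distance 4.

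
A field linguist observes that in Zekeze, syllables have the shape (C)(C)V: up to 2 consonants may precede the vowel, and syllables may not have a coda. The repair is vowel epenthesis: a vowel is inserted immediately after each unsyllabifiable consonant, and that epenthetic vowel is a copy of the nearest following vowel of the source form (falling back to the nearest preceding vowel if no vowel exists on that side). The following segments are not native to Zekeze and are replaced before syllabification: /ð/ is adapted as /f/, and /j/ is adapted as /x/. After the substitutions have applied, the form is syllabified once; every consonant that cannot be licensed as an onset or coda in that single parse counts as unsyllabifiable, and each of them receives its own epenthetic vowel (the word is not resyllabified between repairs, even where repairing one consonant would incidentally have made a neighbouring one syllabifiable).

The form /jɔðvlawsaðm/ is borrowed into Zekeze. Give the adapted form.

xɔfavlawsafama

Substitution: /j/ → /x/, /ð/ → /f/, giving /xɔfvlawsafm/.
The consonants /f/, /f/, /m/ cannot be parsed into a legal (C)(C)V syllable (no codas are permitted; onsets may contain at most 2 consonants).
Each unlicensed consonant becomes the onset of a new syllable: /f/ → /fa/, /f/ → /fa/, /m/ → /ma/.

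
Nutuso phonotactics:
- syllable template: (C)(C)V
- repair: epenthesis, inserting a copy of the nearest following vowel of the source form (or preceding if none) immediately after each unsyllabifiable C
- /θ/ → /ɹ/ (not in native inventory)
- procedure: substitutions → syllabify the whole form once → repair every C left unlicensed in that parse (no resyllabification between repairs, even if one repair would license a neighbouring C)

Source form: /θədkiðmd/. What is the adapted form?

Substitution: /θ/ → /ɹ/, giving /ɹədkiðmd/.
The consonants /ð/, /m/, /d/ cannot be parsed into a legal (C)(C)V syllable (no codas are permitted; onsets may contain at most 2 consonants).
Epenthesis after each stranded consonant: /ð/ → /ði/, /m/ → /mi/, /d/ → /di/.

ɹədkiðimidi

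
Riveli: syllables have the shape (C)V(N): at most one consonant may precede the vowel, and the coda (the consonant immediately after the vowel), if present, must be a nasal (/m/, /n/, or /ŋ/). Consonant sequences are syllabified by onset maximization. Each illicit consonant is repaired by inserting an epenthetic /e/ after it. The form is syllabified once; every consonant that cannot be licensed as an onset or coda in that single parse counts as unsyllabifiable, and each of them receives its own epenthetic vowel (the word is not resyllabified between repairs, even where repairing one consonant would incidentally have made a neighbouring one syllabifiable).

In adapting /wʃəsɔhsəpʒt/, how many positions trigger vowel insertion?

The unsyllabifiable consonants are /w/, /h/, /p/, /ʒ/, /t/; each receives one epenthetic vowel.

5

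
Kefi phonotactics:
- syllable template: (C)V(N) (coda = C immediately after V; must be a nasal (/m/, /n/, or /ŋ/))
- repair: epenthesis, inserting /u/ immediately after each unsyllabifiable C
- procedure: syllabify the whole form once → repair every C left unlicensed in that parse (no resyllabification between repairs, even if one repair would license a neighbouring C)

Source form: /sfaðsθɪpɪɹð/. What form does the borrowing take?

Under (C)V(N), the unsyllabifiable consonants are /s/, /ð/, /s/, /ɹ/, /ð/ (only a nasal (/m/, /n/, or /ŋ/) is licensed in coda position; onsets are limited to one consonant).
Inserting the epenthetic vowel yields /s/ → /su/, /ð/ → /ðu/, /s/ → /su/, /ɹ/ → /ɹu/, /ð/ → /ðu/.

sufaðusuθɪpɪɹuðu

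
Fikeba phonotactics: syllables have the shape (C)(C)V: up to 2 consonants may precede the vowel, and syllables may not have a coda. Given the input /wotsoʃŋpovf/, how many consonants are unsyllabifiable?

Under (C)(C)V, the unsyllabifiable consonants are /ʃ/, /v/, /f/ (no codas are permitted; onsets may contain at most 2 consonants).

3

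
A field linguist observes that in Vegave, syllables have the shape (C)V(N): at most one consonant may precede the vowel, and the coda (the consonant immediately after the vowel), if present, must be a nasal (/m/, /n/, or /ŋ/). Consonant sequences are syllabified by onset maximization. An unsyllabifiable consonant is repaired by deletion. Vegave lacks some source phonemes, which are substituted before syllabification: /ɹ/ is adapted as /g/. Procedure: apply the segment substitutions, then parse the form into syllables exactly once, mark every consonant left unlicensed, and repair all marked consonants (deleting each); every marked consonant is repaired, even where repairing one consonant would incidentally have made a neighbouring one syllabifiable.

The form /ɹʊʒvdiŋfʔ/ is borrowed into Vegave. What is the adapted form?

Substitution: /ɹ/ → /g/, giving /gʊʒvdiŋfʔ/.
The consonants /ʒ/, /v/, /f/, /ʔ/ cannot be parsed into a legal (C)V(N) syllable (only a nasal (/m/, /n/, or /ŋ/) is licensed in coda position; onsets are limited to one consonant).
Deletion applies to /ʒ/, /v/, /f/, /ʔ/.

gʊdiŋ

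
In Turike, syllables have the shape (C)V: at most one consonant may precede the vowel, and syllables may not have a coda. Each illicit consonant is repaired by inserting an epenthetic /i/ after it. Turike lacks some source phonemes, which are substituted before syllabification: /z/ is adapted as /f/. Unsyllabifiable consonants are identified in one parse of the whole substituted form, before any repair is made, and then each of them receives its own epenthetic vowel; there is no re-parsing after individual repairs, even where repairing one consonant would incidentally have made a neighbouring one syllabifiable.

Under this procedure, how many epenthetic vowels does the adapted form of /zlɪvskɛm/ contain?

After substitution the input is /flɪvskɛm/.
The unsyllabifiable consonants are /f/, /v/, /s/, /m/; each receives one epenthetic vowel.

4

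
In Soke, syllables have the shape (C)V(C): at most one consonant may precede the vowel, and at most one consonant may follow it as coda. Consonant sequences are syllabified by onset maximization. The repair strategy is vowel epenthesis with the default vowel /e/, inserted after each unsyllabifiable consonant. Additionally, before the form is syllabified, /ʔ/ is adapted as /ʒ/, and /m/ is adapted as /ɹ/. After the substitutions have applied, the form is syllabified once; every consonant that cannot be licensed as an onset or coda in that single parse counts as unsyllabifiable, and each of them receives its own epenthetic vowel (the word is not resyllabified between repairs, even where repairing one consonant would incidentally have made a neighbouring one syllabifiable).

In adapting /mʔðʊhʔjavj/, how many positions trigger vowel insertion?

After substitution the input is /ɹʒðʊhʒjavj/.
The unsyllabifiable consonants are /ɹ/, /ʒ/, /ʒ/, /j/; each receives one epenthetic vowel.

4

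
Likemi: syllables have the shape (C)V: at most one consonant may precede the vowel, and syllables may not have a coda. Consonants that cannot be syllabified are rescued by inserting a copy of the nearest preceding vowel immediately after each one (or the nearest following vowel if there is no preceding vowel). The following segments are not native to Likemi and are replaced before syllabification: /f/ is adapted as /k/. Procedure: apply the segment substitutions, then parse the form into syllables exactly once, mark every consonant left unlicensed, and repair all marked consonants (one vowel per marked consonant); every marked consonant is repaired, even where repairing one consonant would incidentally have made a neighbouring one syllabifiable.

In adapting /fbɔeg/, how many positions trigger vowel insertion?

After substitution the input is /kbɔeg/.
The unsyllabifiable consonants are /k/, /g/; each receives one epenthetic vowel.

2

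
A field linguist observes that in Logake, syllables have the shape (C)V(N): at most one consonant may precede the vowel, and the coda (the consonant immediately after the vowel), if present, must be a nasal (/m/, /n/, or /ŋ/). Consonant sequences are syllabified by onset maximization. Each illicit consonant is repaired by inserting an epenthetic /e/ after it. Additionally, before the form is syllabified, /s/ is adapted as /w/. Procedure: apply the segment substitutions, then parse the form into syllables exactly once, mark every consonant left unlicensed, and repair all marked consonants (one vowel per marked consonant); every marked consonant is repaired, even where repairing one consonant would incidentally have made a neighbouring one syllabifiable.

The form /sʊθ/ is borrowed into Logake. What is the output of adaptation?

Substitution: /s/ → /w/, giving /wʊθ/.
The consonants /θ/ cannot be parsed into a legal (C)V(N) syllable (only a nasal (/m/, /n/, or /ŋ/) is licensed in coda position; onsets are limited to one consonant).
Inserting the epenthetic vowel yields /θ/ → /θe/.

wʊθe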